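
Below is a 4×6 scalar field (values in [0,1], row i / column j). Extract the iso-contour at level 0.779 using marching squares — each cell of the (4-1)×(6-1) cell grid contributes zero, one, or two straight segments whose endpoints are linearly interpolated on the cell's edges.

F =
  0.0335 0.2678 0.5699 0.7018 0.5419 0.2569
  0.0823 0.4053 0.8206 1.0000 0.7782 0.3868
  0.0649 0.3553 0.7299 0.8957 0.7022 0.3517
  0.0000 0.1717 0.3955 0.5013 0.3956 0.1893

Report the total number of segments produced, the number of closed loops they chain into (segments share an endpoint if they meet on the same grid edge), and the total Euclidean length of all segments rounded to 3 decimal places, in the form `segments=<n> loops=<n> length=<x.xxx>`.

cell (0,1): code 0100 → (0.834,2.000)–(1.000,1.900)
cell (0,2): code 1100 → (0.259,3.000)–(0.834,2.000)
cell (0,3): code 1000 → (1.000,3.996)–(0.259,3.000)
cell (1,1): code 0010 → (1.000,1.900)–(1.459,2.000)
cell (1,2): code 0111 → (1.459,2.000)–(2.000,2.296)
cell (1,3): code 1001 → (2.000,3.603)–(1.000,3.996)
cell (2,2): code 0010 → (2.000,2.296)–(2.296,3.000)
cell (2,3): code 0001 → (2.296,3.000)–(2.000,3.603)
total: 8 segments, chained into 1 closed loop(s), length Σ = 6.185613

segments=8 loops=1 length=6.186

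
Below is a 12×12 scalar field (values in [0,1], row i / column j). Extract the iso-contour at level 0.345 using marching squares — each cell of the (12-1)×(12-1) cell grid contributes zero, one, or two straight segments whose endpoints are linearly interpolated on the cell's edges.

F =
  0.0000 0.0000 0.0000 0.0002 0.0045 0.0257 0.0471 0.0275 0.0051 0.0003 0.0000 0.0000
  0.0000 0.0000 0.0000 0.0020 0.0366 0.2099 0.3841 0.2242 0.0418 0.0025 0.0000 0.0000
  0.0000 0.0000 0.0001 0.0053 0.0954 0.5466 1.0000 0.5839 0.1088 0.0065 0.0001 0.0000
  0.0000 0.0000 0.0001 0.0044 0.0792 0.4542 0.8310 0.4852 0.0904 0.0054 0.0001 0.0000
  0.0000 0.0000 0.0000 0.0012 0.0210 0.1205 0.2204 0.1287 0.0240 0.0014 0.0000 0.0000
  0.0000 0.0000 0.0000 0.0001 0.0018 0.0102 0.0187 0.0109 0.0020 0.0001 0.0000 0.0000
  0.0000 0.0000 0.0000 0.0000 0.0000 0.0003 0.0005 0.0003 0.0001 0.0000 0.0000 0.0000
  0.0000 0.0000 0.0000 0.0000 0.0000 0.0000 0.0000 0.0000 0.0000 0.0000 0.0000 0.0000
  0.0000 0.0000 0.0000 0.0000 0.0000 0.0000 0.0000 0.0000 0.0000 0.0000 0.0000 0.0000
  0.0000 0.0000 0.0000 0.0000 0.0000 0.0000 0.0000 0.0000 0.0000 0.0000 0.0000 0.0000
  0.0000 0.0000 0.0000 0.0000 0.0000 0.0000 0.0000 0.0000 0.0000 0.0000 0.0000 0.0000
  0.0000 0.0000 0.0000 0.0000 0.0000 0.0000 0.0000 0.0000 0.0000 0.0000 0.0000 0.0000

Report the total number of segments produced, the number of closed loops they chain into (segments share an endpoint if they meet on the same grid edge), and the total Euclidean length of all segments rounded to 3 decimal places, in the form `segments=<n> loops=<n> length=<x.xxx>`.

cell (0,5): code 0100 → (0.884,6.000)–(1.000,5.776)
cell (0,6): code 1000 → (1.000,6.245)–(0.884,6.000)
cell (1,4): code 0100 → (1.401,5.000)–(2.000,4.553)
cell (1,5): code 1110 → (1.000,5.776)–(1.401,5.000)
cell (1,6): code 1101 → (1.336,7.000)–(1.000,6.245)
cell (1,7): code 1000 → (2.000,7.503)–(1.336,7.000)
cell (2,4): code 0110 → (2.000,4.553)–(3.000,4.709)
cell (2,7): code 1001 → (3.000,7.355)–(2.000,7.503)
cell (3,4): code 0010 → (3.000,4.709)–(3.327,5.000)
cell (3,5): code 0011 → (3.327,5.000)–(3.796,6.000)
cell (3,6): code 0011 → (3.796,6.000)–(3.393,7.000)
cell (3,7): code 0001 → (3.393,7.000)–(3.000,7.355)
total: 12 segments, chained into 1 closed loop(s), length Σ = 8.976636

segments=12 loops=1 length=8.977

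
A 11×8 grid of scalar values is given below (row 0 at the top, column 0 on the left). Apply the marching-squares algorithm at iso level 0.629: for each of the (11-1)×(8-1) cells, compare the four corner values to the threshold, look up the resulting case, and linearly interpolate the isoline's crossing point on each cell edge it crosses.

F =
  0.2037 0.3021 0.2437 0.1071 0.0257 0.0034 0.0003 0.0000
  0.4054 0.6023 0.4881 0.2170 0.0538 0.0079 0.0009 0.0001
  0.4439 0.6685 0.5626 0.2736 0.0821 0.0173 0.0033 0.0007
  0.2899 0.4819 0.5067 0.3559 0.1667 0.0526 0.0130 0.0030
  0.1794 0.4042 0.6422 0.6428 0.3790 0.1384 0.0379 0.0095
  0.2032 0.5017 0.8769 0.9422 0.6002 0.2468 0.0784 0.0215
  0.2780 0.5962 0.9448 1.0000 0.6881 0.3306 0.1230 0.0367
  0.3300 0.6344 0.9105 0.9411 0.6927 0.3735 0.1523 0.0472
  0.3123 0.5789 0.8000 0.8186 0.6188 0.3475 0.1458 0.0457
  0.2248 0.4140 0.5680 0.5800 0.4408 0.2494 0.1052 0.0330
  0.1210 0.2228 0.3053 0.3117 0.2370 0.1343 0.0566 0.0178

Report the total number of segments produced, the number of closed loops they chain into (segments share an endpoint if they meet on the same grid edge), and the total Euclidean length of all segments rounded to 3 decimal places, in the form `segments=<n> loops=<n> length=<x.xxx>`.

segments=22 loops=2 length=15.141

cell (1,0): code 0100 → (1.403,1.000)–(2.000,0.824)
cell (1,1): code 1000 → (2.000,1.373)–(1.403,1.000)
cell (2,0): code 0010 → (2.000,0.824)–(2.212,1.000)
cell (2,1): code 0001 → (2.212,1.000)–(2.000,1.373)
cell (3,1): code 0100 → (3.903,2.000)–(4.000,1.945)
cell (3,2): code 1100 → (3.952,3.000)–(3.903,2.000)
cell (3,3): code 1000 → (4.000,3.052)–(3.952,3.000)
cell (4,1): code 0110 → (4.000,1.945)–(5.000,1.339)
cell (4,3): code 1001 → (5.000,3.916)–(4.000,3.052)
cell (5,1): code 0110 → (5.000,1.339)–(6.000,1.094)
cell (5,3): code 1101 → (5.328,4.000)–(5.000,3.916)
cell (5,4): code 1000 → (6.000,4.165)–(5.328,4.000)
cell (6,0): code 0100 → (6.859,1.000)–(7.000,0.982)
cell (6,1): code 1110 → (6.000,1.094)–(6.859,1.000)
cell (6,4): code 1001 → (7.000,4.200)–(6.000,4.165)
cell (7,0): code 0010 → (7.000,0.982)–(7.097,1.000)
cell (7,1): code 0111 → (7.097,1.000)–(8.000,1.227)
cell (7,3): code 1011 → (8.000,3.949)–(7.862,4.000)
cell (7,4): code 0001 → (7.862,4.000)–(7.000,4.200)
cell (8,1): code 0010 → (8.000,1.227)–(8.737,2.000)
cell (8,2): code 0011 → (8.737,2.000)–(8.795,3.000)
cell (8,3): code 0001 → (8.795,3.000)–(8.000,3.949)
total: 22 segments, chained into 2 closed loop(s), length Σ = 15.140722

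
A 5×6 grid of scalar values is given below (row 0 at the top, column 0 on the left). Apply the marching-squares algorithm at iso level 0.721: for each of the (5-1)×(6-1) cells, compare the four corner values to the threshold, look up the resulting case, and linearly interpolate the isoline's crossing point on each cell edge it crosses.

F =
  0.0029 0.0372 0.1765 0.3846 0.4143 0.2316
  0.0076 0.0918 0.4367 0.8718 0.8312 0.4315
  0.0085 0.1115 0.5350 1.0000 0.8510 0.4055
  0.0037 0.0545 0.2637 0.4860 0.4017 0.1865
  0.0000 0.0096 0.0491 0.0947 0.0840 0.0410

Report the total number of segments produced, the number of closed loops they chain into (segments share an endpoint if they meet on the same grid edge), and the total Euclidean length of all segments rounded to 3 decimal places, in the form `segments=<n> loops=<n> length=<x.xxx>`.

cell (0,2): code 0100 → (0.690,3.000)–(1.000,2.653)
cell (0,3): code 1100 → (0.736,4.000)–(0.690,3.000)
cell (0,4): code 1000 → (1.000,4.276)–(0.736,4.000)
cell (1,2): code 0110 → (1.000,2.653)–(2.000,2.400)
cell (1,4): code 1001 → (2.000,4.292)–(1.000,4.276)
cell (2,2): code 0010 → (2.000,2.400)–(2.543,3.000)
cell (2,3): code 0011 → (2.543,3.000)–(2.289,4.000)
cell (2,4): code 0001 → (2.289,4.000)–(2.000,4.292)
total: 8 segments, chained into 1 closed loop(s), length Σ = 6.131041

segments=8 loops=1 length=6.131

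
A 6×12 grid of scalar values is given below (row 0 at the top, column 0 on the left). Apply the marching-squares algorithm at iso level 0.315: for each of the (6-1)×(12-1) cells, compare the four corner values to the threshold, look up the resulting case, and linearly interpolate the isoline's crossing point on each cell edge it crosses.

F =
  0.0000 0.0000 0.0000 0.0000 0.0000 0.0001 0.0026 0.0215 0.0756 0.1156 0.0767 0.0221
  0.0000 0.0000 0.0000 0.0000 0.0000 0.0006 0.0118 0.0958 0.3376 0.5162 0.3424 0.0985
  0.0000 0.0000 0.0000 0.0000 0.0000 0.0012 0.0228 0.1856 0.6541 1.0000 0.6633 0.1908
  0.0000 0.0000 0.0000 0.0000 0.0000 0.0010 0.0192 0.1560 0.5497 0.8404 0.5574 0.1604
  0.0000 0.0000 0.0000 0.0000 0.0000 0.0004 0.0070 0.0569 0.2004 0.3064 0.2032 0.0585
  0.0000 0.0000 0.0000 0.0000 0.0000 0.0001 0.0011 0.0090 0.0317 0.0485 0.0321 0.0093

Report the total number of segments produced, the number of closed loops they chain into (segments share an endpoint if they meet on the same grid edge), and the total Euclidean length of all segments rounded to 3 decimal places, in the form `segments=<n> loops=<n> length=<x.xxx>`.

cell (0,7): code 0100 → (0.914,8.000)–(1.000,7.907)
cell (0,8): code 1100 → (0.498,9.000)–(0.914,8.000)
cell (0,9): code 1100 → (0.897,10.000)–(0.498,9.000)
cell (0,10): code 1000 → (1.000,10.112)–(0.897,10.000)
cell (1,7): code 0110 → (1.000,7.907)–(2.000,7.276)
cell (1,10): code 1001 → (2.000,10.737)–(1.000,10.112)
cell (2,7): code 0110 → (2.000,7.276)–(3.000,7.404)
cell (2,10): code 1001 → (3.000,10.611)–(2.000,10.737)
cell (3,7): code 0010 → (3.000,7.404)–(3.672,8.000)
cell (3,8): code 0011 → (3.672,8.000)–(3.984,9.000)
cell (3,9): code 0011 → (3.984,9.000)–(3.684,10.000)
cell (3,10): code 0001 → (3.684,10.000)–(3.000,10.611)
total: 12 segments, chained into 1 closed loop(s), length Σ = 10.723609

segments=12 loops=1 length=10.724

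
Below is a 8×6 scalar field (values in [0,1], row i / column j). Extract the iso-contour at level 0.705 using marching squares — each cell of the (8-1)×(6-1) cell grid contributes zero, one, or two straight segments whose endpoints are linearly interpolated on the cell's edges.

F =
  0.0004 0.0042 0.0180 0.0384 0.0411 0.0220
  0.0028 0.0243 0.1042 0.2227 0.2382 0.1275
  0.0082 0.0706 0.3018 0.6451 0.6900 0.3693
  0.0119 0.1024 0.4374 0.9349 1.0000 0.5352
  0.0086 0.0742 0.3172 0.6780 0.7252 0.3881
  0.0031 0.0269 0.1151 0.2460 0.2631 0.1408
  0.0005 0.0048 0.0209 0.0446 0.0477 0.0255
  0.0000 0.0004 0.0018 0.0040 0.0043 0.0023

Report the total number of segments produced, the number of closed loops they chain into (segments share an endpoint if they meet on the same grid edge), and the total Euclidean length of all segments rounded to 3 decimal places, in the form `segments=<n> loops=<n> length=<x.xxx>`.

segments=8 loops=1 length=6.321

cell (2,2): code 0100 → (2.207,3.000)–(3.000,2.538)
cell (2,3): code 1100 → (2.048,4.000)–(2.207,3.000)
cell (2,4): code 1000 → (3.000,4.635)–(2.048,4.000)
cell (3,2): code 0010 → (3.000,2.538)–(3.895,3.000)
cell (3,3): code 0111 → (3.895,3.000)–(4.000,3.572)
cell (3,4): code 1001 → (4.000,4.060)–(3.000,4.635)
cell (4,3): code 0010 → (4.000,3.572)–(4.044,4.000)
cell (4,4): code 0001 → (4.044,4.000)–(4.000,4.060)
total: 8 segments, chained into 1 closed loop(s), length Σ = 6.320938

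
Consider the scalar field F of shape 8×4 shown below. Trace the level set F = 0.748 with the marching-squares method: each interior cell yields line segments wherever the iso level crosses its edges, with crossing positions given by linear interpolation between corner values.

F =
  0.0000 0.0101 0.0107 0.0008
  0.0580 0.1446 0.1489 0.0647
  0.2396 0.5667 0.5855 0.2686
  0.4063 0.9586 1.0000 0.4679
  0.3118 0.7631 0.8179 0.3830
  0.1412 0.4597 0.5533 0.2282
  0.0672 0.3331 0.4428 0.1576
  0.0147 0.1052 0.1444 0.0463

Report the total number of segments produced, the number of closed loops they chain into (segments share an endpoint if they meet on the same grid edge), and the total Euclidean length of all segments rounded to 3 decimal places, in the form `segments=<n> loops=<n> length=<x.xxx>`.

segments=8 loops=1 length=5.931

cell (2,0): code 0100 → (2.463,1.000)–(3.000,0.619)
cell (2,1): code 1100 → (2.392,2.000)–(2.463,1.000)
cell (2,2): code 1000 → (3.000,2.474)–(2.392,2.000)
cell (3,0): code 0110 → (3.000,0.619)–(4.000,0.967)
cell (3,2): code 1001 → (4.000,2.161)–(3.000,2.474)
cell (4,0): code 0010 → (4.000,0.967)–(4.050,1.000)
cell (4,1): code 0011 → (4.050,1.000)–(4.264,2.000)
cell (4,2): code 0001 → (4.264,2.000)–(4.000,2.161)
total: 8 segments, chained into 1 closed loop(s), length Σ = 5.930563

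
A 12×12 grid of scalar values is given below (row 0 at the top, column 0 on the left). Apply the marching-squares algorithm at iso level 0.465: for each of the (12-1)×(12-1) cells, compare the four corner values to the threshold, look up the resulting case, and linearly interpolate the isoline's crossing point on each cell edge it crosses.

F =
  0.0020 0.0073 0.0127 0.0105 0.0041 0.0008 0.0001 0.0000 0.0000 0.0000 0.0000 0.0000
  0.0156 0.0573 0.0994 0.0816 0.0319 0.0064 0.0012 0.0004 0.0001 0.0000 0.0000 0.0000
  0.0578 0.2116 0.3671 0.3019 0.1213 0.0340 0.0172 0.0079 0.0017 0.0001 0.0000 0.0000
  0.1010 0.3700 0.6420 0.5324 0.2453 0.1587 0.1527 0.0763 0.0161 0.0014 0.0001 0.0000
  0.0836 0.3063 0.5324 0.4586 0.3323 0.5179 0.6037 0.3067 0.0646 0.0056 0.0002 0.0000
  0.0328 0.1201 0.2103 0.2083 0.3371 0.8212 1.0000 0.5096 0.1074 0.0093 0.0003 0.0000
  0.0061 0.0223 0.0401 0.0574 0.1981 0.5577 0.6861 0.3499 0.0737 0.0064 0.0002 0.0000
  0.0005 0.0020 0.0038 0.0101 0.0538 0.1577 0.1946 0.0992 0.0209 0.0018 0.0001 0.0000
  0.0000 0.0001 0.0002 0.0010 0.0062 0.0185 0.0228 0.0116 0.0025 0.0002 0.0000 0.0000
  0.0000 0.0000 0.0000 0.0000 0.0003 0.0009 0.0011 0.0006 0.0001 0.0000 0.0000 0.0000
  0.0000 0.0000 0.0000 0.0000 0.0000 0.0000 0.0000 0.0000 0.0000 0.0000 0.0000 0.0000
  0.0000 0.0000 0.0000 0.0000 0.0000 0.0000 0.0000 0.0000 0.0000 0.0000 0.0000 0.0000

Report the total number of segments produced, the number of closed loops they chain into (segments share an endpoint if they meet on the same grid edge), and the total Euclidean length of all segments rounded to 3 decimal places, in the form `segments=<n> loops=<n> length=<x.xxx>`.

segments=20 loops=2 length=14.332

cell (2,1): code 0100 → (2.356,2.000)–(3.000,1.349)
cell (2,2): code 1100 → (2.708,3.000)–(2.356,2.000)
cell (2,3): code 1000 → (3.000,3.235)–(2.708,3.000)
cell (3,1): code 0110 → (3.000,1.349)–(4.000,1.702)
cell (3,2): code 1011 → (4.000,2.913)–(3.913,3.000)
cell (3,3): code 0001 → (3.913,3.000)–(3.000,3.235)
cell (3,4): code 0100 → (3.853,5.000)–(4.000,4.715)
cell (3,5): code 1100 → (3.692,6.000)–(3.853,5.000)
cell (3,6): code 1000 → (4.000,6.467)–(3.692,6.000)
cell (4,1): code 0010 → (4.000,1.702)–(4.209,2.000)
cell (4,2): code 0001 → (4.209,2.000)–(4.000,2.913)
cell (4,4): code 0110 → (4.000,4.715)–(5.000,4.264)
cell (4,6): code 1101 → (4.780,7.000)–(4.000,6.467)
cell (4,7): code 1000 → (5.000,7.111)–(4.780,7.000)
cell (5,4): code 0110 → (5.000,4.264)–(6.000,4.742)
cell (5,6): code 1011 → (6.000,6.658)–(5.279,7.000)
cell (5,7): code 0001 → (5.279,7.000)–(5.000,7.111)
cell (6,4): code 0010 → (6.000,4.742)–(6.232,5.000)
cell (6,5): code 0011 → (6.232,5.000)–(6.450,6.000)
cell (6,6): code 0001 → (6.450,6.000)–(6.000,6.658)
total: 20 segments, chained into 2 closed loop(s), length Σ = 14.331933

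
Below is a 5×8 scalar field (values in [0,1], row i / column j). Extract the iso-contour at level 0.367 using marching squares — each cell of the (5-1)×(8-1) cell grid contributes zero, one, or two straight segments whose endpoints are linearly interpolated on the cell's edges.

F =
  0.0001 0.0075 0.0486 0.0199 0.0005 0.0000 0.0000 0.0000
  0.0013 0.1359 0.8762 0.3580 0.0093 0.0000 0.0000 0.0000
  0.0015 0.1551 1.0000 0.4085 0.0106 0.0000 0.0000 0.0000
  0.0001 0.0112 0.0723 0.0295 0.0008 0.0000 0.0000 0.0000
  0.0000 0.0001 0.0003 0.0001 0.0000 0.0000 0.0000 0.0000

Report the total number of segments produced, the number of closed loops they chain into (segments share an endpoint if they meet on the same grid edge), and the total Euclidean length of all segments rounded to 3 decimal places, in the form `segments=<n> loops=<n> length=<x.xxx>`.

cell (0,1): code 0100 → (0.385,2.000)–(1.000,1.312)
cell (0,2): code 1000 → (1.000,2.983)–(0.385,2.000)
cell (1,1): code 0110 → (1.000,1.312)–(2.000,1.251)
cell (1,2): code 1101 → (1.178,3.000)–(1.000,2.983)
cell (1,3): code 1000 → (2.000,3.104)–(1.178,3.000)
cell (2,1): code 0010 → (2.000,1.251)–(2.682,2.000)
cell (2,2): code 0011 → (2.682,2.000)–(2.109,3.000)
cell (2,3): code 0001 → (2.109,3.000)–(2.000,3.104)
total: 8 segments, chained into 1 closed loop(s), length Σ = 6.408564

segments=8 loops=1 length=6.409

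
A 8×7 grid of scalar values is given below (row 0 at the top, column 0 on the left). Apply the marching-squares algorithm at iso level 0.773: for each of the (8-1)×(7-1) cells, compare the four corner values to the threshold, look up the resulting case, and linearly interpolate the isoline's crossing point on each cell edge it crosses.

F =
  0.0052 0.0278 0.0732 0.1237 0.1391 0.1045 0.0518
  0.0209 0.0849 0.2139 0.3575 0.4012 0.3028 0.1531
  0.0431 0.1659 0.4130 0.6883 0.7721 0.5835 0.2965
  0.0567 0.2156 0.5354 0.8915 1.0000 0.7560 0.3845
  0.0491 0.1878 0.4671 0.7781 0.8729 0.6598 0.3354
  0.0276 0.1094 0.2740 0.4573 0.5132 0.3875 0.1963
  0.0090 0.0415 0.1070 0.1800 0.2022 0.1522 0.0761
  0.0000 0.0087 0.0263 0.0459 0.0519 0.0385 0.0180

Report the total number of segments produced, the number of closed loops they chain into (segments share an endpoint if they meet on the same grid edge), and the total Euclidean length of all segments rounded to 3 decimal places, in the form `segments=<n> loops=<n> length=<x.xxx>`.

cell (2,2): code 0100 → (2.417,3.000)–(3.000,2.667)
cell (2,3): code 1100 → (2.004,4.000)–(2.417,3.000)
cell (2,4): code 1000 → (3.000,4.930)–(2.004,4.000)
cell (3,2): code 0110 → (3.000,2.667)–(4.000,2.984)
cell (3,4): code 1001 → (4.000,4.469)–(3.000,4.930)
cell (4,2): code 0010 → (4.000,2.984)–(4.016,3.000)
cell (4,3): code 0011 → (4.016,3.000)–(4.278,4.000)
cell (4,4): code 0001 → (4.278,4.000)–(4.000,4.469)
total: 8 segments, chained into 1 closed loop(s), length Σ = 6.867924

segments=8 loops=1 length=6.868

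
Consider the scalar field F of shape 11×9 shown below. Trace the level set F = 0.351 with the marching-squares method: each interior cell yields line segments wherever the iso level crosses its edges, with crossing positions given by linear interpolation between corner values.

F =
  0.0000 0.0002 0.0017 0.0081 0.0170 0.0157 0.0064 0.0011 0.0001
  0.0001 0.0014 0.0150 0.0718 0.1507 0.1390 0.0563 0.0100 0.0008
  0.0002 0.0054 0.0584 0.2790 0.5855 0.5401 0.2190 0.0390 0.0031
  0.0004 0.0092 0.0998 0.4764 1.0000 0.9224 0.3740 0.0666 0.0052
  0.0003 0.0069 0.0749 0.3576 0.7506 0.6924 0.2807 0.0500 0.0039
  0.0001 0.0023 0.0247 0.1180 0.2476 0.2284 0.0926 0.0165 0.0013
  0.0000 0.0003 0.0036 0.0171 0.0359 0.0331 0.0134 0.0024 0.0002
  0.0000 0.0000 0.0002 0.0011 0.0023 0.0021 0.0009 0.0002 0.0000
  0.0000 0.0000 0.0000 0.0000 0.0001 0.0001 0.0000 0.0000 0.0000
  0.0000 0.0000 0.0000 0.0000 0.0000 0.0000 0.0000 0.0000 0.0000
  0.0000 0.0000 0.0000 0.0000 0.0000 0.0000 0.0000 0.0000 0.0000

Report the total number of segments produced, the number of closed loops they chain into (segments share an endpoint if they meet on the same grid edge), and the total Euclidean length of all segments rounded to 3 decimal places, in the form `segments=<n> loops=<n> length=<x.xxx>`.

cell (1,3): code 0100 → (1.461,4.000)–(2.000,3.235)
cell (1,4): code 1100 → (1.529,5.000)–(1.461,4.000)
cell (1,5): code 1000 → (2.000,5.589)–(1.529,5.000)
cell (2,2): code 0100 → (2.365,3.000)–(3.000,2.667)
cell (2,3): code 1110 → (2.000,3.235)–(2.365,3.000)
cell (2,5): code 1101 → (2.852,6.000)–(2.000,5.589)
cell (2,6): code 1000 → (3.000,6.075)–(2.852,6.000)
cell (3,2): code 0110 → (3.000,2.667)–(4.000,2.977)
cell (3,5): code 1011 → (4.000,5.829)–(3.247,6.000)
cell (3,6): code 0001 → (3.247,6.000)–(3.000,6.075)
cell (4,2): code 0010 → (4.000,2.977)–(4.028,3.000)
cell (4,3): code 0011 → (4.028,3.000)–(4.794,4.000)
cell (4,4): code 0011 → (4.794,4.000)–(4.736,5.000)
cell (4,5): code 0001 → (4.736,5.000)–(4.000,5.829)
total: 14 segments, chained into 1 closed loop(s), length Σ = 10.439349

segments=14 loops=1 length=10.439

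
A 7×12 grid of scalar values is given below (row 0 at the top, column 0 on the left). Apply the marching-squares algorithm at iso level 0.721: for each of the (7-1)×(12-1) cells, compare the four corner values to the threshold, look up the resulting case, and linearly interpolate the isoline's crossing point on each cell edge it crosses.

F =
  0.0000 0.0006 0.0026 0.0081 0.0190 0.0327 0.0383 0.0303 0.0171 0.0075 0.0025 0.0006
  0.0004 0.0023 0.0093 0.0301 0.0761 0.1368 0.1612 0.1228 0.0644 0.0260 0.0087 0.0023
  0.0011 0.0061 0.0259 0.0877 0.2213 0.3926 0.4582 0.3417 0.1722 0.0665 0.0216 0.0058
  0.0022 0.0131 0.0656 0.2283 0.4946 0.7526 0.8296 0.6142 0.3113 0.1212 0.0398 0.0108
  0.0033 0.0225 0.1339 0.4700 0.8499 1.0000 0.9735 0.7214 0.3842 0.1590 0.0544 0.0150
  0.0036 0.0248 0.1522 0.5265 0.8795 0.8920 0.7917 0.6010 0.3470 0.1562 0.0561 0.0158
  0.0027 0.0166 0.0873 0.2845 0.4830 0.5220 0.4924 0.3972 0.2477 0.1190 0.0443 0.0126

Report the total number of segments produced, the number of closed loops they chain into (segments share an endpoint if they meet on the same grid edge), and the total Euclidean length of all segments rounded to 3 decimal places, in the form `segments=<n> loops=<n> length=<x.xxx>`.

cell (2,4): code 0100 → (2.912,5.000)–(3.000,4.878)
cell (2,5): code 1100 → (2.708,6.000)–(2.912,5.000)
cell (2,6): code 1000 → (3.000,6.504)–(2.708,6.000)
cell (3,3): code 0100 → (3.637,4.000)–(4.000,3.661)
cell (3,4): code 1110 → (3.000,4.878)–(3.637,4.000)
cell (3,6): code 1101 → (3.996,7.000)–(3.000,6.504)
cell (3,7): code 1000 → (4.000,7.001)–(3.996,7.000)
cell (4,3): code 0110 → (4.000,3.661)–(5.000,3.551)
cell (4,6): code 1011 → (5.000,6.371)–(4.003,7.000)
cell (4,7): code 0001 → (4.003,7.000)–(4.000,7.001)
cell (5,3): code 0010 → (5.000,3.551)–(5.400,4.000)
cell (5,4): code 0011 → (5.400,4.000)–(5.462,5.000)
cell (5,5): code 0011 → (5.462,5.000)–(5.236,6.000)
cell (5,6): code 0001 → (5.236,6.000)–(5.000,6.371)
total: 14 segments, chained into 1 closed loop(s), length Σ = 9.708342

segments=14 loops=1 length=9.708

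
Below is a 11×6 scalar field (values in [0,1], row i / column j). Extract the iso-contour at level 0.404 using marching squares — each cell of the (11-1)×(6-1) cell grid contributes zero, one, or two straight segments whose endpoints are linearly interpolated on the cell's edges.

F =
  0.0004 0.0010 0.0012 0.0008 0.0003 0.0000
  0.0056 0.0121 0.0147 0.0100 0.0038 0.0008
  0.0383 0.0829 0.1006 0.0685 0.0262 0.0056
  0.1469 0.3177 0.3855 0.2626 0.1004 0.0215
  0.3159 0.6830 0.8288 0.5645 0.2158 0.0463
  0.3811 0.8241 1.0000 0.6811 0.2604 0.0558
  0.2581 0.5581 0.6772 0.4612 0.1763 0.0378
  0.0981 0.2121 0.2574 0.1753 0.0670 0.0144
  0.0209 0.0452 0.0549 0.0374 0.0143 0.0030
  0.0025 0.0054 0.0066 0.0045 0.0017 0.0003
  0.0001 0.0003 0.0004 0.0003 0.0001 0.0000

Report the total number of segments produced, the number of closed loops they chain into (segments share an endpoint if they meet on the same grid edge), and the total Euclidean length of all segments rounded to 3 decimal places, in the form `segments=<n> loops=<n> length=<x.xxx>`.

segments=12 loops=1 length=11.195

cell (3,0): code 0100 → (3.236,1.000)–(4.000,0.240)
cell (3,1): code 1100 → (3.042,2.000)–(3.236,1.000)
cell (3,2): code 1100 → (3.468,3.000)–(3.042,2.000)
cell (3,3): code 1000 → (4.000,3.460)–(3.468,3.000)
cell (4,0): code 0110 → (4.000,0.240)–(5.000,0.052)
cell (4,3): code 1001 → (5.000,3.659)–(4.000,3.460)
cell (5,0): code 0110 → (5.000,0.052)–(6.000,0.486)
cell (5,3): code 1001 → (6.000,3.201)–(5.000,3.659)
cell (6,0): code 0010 → (6.000,0.486)–(6.445,1.000)
cell (6,1): code 0011 → (6.445,1.000)–(6.651,2.000)
cell (6,2): code 0011 → (6.651,2.000)–(6.200,3.000)
cell (6,3): code 0001 → (6.200,3.000)–(6.000,3.201)
total: 12 segments, chained into 1 closed loop(s), length Σ = 11.194959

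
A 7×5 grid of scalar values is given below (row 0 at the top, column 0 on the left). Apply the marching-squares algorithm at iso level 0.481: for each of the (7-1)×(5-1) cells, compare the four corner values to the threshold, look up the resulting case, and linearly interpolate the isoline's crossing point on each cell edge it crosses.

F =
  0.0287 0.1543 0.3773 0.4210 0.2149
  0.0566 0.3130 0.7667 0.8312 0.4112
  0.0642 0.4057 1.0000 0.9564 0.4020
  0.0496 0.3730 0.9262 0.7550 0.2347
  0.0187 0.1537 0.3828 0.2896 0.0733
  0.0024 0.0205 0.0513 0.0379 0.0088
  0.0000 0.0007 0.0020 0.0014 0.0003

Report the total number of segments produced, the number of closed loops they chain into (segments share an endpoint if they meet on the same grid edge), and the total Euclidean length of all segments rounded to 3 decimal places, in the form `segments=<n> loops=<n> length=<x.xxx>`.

cell (0,1): code 0100 → (0.266,2.000)–(1.000,1.370)
cell (0,2): code 1100 → (0.146,3.000)–(0.266,2.000)
cell (0,3): code 1000 → (1.000,3.834)–(0.146,3.000)
cell (1,1): code 0110 → (1.000,1.370)–(2.000,1.127)
cell (1,3): code 1001 → (2.000,3.858)–(1.000,3.834)
cell (2,1): code 0110 → (2.000,1.127)–(3.000,1.195)
cell (2,3): code 1001 → (3.000,3.527)–(2.000,3.858)
cell (3,1): code 0010 → (3.000,1.195)–(3.819,2.000)
cell (3,2): code 0011 → (3.819,2.000)–(3.589,3.000)
cell (3,3): code 0001 → (3.589,3.000)–(3.000,3.527)
total: 10 segments, chained into 1 closed loop(s), length Σ = 10.217151

segments=10 loops=1 length=10.217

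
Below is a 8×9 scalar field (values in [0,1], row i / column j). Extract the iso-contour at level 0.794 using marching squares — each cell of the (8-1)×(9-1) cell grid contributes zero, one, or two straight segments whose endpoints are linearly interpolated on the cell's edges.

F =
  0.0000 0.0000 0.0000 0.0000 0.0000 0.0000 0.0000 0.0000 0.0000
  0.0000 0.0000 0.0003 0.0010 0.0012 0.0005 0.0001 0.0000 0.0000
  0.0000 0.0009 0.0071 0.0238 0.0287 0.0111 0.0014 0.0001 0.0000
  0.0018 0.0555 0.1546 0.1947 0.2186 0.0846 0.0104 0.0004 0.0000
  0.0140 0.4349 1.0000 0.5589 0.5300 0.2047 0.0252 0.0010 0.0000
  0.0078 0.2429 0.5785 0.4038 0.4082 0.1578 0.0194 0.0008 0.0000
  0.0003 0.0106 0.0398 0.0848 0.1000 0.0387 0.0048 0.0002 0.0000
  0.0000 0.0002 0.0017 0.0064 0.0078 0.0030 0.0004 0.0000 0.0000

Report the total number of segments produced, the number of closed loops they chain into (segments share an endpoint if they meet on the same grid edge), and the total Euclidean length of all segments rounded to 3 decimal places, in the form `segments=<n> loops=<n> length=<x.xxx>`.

segments=4 loops=1 length=2.251

cell (3,1): code 0100 → (3.756,2.000)–(4.000,1.635)
cell (3,2): code 1000 → (4.000,2.467)–(3.756,2.000)
cell (4,1): code 0010 → (4.000,1.635)–(4.489,2.000)
cell (4,2): code 0001 → (4.489,2.000)–(4.000,2.467)
total: 4 segments, chained into 1 closed loop(s), length Σ = 2.250938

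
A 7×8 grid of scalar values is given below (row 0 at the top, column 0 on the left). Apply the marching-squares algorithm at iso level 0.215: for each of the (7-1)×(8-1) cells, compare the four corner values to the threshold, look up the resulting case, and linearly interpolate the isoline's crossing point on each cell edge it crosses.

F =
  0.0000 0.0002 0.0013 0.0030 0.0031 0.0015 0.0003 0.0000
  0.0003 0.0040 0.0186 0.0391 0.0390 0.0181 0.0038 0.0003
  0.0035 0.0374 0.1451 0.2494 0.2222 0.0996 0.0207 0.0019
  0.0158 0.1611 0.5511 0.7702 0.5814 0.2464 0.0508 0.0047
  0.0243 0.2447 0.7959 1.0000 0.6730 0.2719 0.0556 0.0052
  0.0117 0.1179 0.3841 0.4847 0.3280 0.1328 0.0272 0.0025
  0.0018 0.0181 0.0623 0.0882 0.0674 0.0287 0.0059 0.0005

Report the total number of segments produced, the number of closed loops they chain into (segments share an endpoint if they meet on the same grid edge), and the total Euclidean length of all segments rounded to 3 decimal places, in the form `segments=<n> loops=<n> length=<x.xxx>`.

segments=18 loops=1 length=12.792

cell (1,2): code 0100 → (1.836,3.000)–(2.000,2.670)
cell (1,3): code 1100 → (1.961,4.000)–(1.836,3.000)
cell (1,4): code 1000 → (2.000,4.059)–(1.961,4.000)
cell (2,1): code 0100 → (2.172,2.000)–(3.000,1.138)
cell (2,2): code 1110 → (2.000,2.670)–(2.172,2.000)
cell (2,4): code 1101 → (2.786,5.000)–(2.000,4.059)
cell (2,5): code 1000 → (3.000,5.161)–(2.786,5.000)
cell (3,0): code 0100 → (3.645,1.000)–(4.000,0.865)
cell (3,1): code 1110 → (3.000,1.138)–(3.645,1.000)
cell (3,5): code 1001 → (4.000,5.263)–(3.000,5.161)
cell (4,0): code 0010 → (4.000,0.865)–(4.234,1.000)
cell (4,1): code 0111 → (4.234,1.000)–(5.000,1.365)
cell (4,4): code 1011 → (5.000,4.579)–(4.409,5.000)
cell (4,5): code 0001 → (4.409,5.000)–(4.000,5.263)
cell (5,1): code 0010 → (5.000,1.365)–(5.525,2.000)
cell (5,2): code 0011 → (5.525,2.000)–(5.680,3.000)
cell (5,3): code 0011 → (5.680,3.000)–(5.434,4.000)
cell (5,4): code 0001 → (5.434,4.000)–(5.000,4.579)
total: 18 segments, chained into 1 closed loop(s), length Σ = 12.791783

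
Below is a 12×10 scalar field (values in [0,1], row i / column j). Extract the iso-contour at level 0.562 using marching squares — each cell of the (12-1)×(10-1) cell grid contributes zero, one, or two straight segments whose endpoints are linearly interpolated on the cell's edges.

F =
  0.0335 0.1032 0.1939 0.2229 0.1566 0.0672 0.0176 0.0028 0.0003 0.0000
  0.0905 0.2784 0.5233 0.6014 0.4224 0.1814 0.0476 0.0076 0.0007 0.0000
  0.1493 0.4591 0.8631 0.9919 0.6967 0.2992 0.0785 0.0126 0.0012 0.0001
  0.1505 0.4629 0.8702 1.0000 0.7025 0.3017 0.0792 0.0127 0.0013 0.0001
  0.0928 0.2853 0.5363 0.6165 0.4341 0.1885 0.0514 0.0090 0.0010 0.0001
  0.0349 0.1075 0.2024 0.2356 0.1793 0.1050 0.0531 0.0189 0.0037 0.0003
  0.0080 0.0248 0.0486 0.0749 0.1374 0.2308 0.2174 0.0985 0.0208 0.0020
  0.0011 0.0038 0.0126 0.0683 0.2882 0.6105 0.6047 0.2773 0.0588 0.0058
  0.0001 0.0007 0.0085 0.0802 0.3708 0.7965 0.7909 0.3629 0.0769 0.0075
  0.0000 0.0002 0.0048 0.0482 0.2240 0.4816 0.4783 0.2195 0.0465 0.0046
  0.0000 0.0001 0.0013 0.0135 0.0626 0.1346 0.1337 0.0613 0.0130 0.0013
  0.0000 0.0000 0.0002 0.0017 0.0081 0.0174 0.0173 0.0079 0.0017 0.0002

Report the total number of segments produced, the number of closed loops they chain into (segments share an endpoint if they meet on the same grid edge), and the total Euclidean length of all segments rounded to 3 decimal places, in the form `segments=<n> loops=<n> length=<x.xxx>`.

cell (0,2): code 0100 → (0.896,3.000)–(1.000,2.496)
cell (0,3): code 1000 → (1.000,3.220)–(0.896,3.000)
cell (1,1): code 0100 → (1.114,2.000)–(2.000,1.255)
cell (1,2): code 1110 → (1.000,2.496)–(1.114,2.000)
cell (1,3): code 1101 → (1.509,4.000)–(1.000,3.220)
cell (1,4): code 1000 → (2.000,4.339)–(1.509,4.000)
cell (2,1): code 0110 → (2.000,1.255)–(3.000,1.243)
cell (2,4): code 1001 → (3.000,4.351)–(2.000,4.339)
cell (3,1): code 0010 → (3.000,1.243)–(3.923,2.000)
cell (3,2): code 0111 → (3.923,2.000)–(4.000,2.320)
cell (3,3): code 1011 → (4.000,3.299)–(3.523,4.000)
cell (3,4): code 0001 → (3.523,4.000)–(3.000,4.351)
cell (4,2): code 0010 → (4.000,2.320)–(4.143,3.000)
cell (4,3): code 0001 → (4.143,3.000)–(4.000,3.299)
cell (6,4): code 0100 → (6.872,5.000)–(7.000,4.850)
cell (6,5): code 1100 → (6.890,6.000)–(6.872,5.000)
cell (6,6): code 1000 → (7.000,6.130)–(6.890,6.000)
cell (7,4): code 0110 → (7.000,4.850)–(8.000,4.449)
cell (7,6): code 1001 → (8.000,6.535)–(7.000,6.130)
cell (8,4): code 0010 → (8.000,4.449)–(8.745,5.000)
cell (8,5): code 0011 → (8.745,5.000)–(8.732,6.000)
cell (8,6): code 0001 → (8.732,6.000)–(8.000,6.535)
total: 22 segments, chained into 2 closed loop(s), length Σ = 16.336861

segments=22 loops=2 length=16.337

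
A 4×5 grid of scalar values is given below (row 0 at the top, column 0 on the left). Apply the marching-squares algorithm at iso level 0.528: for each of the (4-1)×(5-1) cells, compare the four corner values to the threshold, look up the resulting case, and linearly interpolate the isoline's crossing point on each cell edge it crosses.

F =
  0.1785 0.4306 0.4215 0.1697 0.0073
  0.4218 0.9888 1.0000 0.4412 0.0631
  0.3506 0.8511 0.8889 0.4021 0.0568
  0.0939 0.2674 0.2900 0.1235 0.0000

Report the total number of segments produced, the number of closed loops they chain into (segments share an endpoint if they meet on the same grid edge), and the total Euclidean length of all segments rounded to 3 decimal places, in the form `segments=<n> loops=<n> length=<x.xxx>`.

cell (0,0): code 0100 → (0.174,1.000)–(1.000,0.187)
cell (0,1): code 1100 → (0.184,2.000)–(0.174,1.000)
cell (0,2): code 1000 → (1.000,2.845)–(0.184,2.000)
cell (1,0): code 0110 → (1.000,0.187)–(2.000,0.354)
cell (1,2): code 1001 → (2.000,2.741)–(1.000,2.845)
cell (2,0): code 0010 → (2.000,0.354)–(2.554,1.000)
cell (2,1): code 0011 → (2.554,1.000)–(2.603,2.000)
cell (2,2): code 0001 → (2.603,2.000)–(2.000,2.741)
total: 8 segments, chained into 1 closed loop(s), length Σ = 8.159010

segments=8 loops=1 length=8.159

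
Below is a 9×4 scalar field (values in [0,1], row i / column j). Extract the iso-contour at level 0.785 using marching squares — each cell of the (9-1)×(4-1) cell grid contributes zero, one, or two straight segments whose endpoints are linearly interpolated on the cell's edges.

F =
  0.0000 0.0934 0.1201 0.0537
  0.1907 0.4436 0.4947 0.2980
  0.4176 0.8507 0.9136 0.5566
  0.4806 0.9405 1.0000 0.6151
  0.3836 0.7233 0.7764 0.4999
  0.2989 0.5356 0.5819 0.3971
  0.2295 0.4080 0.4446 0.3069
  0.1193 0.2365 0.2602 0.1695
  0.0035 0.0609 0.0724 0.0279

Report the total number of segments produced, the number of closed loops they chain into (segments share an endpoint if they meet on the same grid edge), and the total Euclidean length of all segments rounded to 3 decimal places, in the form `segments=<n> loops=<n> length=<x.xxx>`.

cell (1,0): code 0100 → (1.839,1.000)–(2.000,0.848)
cell (1,1): code 1100 → (1.693,2.000)–(1.839,1.000)
cell (1,2): code 1000 → (2.000,2.360)–(1.693,2.000)
cell (2,0): code 0110 → (2.000,0.848)–(3.000,0.662)
cell (2,2): code 1001 → (3.000,2.559)–(2.000,2.360)
cell (3,0): code 0010 → (3.000,0.662)–(3.716,1.000)
cell (3,1): code 0011 → (3.716,1.000)–(3.962,2.000)
cell (3,2): code 0001 → (3.962,2.000)–(3.000,2.559)
total: 8 segments, chained into 1 closed loop(s), length Σ = 6.675531

segments=8 loops=1 length=6.676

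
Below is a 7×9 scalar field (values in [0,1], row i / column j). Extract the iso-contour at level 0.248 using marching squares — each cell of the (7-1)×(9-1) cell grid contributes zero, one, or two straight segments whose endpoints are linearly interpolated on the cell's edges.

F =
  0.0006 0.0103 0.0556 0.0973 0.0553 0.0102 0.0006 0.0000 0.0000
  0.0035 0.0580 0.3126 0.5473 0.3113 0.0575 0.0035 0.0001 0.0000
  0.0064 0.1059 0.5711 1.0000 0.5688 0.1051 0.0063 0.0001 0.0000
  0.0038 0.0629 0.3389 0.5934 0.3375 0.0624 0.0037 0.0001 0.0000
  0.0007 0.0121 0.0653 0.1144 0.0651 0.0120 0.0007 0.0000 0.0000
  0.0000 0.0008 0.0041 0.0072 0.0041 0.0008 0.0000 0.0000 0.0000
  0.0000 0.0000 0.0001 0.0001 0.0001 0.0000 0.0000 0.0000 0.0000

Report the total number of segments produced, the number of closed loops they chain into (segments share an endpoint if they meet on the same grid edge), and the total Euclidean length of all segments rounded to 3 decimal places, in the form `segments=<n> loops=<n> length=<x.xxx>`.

cell (0,1): code 0100 → (0.749,2.000)–(1.000,1.746)
cell (0,2): code 1100 → (0.335,3.000)–(0.749,2.000)
cell (0,3): code 1100 → (0.753,4.000)–(0.335,3.000)
cell (0,4): code 1000 → (1.000,4.249)–(0.753,4.000)
cell (1,1): code 0110 → (1.000,1.746)–(2.000,1.305)
cell (1,4): code 1001 → (2.000,4.692)–(1.000,4.249)
cell (2,1): code 0110 → (2.000,1.305)–(3.000,1.671)
cell (2,4): code 1001 → (3.000,4.325)–(2.000,4.692)
cell (3,1): code 0010 → (3.000,1.671)–(3.332,2.000)
cell (3,2): code 0011 → (3.332,2.000)–(3.721,3.000)
cell (3,3): code 0011 → (3.721,3.000)–(3.329,4.000)
cell (3,4): code 0001 → (3.329,4.000)–(3.000,4.325)
total: 12 segments, chained into 1 closed loop(s), length Σ = 10.267763

segments=12 loops=1 length=10.268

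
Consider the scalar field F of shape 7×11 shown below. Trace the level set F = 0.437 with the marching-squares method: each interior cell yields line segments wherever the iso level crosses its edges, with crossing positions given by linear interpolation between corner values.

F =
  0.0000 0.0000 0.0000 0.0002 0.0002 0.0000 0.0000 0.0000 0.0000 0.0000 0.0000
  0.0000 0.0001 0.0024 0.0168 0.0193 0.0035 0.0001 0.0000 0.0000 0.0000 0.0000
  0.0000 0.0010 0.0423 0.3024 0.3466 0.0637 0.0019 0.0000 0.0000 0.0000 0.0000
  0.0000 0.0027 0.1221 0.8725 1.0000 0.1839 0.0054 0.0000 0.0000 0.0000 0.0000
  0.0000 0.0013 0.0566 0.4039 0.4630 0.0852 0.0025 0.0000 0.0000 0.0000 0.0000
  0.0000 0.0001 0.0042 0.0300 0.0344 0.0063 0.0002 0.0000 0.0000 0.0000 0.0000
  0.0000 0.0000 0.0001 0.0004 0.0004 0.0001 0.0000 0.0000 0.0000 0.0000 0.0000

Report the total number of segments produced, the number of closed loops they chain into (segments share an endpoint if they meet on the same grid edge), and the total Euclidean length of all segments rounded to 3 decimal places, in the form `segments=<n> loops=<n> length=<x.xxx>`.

segments=8 loops=1 length=6.441

cell (2,2): code 0100 → (2.236,3.000)–(3.000,2.420)
cell (2,3): code 1100 → (2.138,4.000)–(2.236,3.000)
cell (2,4): code 1000 → (3.000,4.690)–(2.138,4.000)
cell (3,2): code 0010 → (3.000,2.420)–(3.929,3.000)
cell (3,3): code 0111 → (3.929,3.000)–(4.000,3.560)
cell (3,4): code 1001 → (4.000,4.069)–(3.000,4.690)
cell (4,3): code 0010 → (4.000,3.560)–(4.061,4.000)
cell (4,4): code 0001 → (4.061,4.000)–(4.000,4.069)
total: 8 segments, chained into 1 closed loop(s), length Σ = 6.441092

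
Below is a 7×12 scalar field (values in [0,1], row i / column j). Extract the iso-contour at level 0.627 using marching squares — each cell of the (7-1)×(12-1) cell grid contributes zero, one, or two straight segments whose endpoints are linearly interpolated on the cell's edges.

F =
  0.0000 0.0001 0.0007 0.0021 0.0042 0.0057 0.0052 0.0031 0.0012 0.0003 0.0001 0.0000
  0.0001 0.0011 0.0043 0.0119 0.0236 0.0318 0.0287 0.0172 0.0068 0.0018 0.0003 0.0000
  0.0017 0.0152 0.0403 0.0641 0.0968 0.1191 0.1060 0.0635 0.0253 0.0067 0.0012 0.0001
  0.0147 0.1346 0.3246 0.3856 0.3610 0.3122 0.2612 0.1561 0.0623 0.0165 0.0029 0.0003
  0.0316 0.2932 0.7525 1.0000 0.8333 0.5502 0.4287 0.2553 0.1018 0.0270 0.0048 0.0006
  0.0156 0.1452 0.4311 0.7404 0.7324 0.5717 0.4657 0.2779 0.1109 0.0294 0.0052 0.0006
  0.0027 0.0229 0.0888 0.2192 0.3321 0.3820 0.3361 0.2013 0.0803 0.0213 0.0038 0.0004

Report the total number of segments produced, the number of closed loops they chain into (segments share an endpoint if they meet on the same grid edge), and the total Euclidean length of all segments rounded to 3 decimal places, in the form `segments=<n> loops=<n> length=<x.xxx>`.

cell (3,1): code 0100 → (3.707,2.000)–(4.000,1.727)
cell (3,2): code 1100 → (3.393,3.000)–(3.707,2.000)
cell (3,3): code 1100 → (3.563,4.000)–(3.393,3.000)
cell (3,4): code 1000 → (4.000,4.729)–(3.563,4.000)
cell (4,1): code 0010 → (4.000,1.727)–(4.390,2.000)
cell (4,2): code 0111 → (4.390,2.000)–(5.000,2.633)
cell (4,4): code 1001 → (5.000,4.656)–(4.000,4.729)
cell (5,2): code 0010 → (5.000,2.633)–(5.218,3.000)
cell (5,3): code 0011 → (5.218,3.000)–(5.263,4.000)
cell (5,4): code 0001 → (5.263,4.000)–(5.000,4.656)
total: 10 segments, chained into 1 closed loop(s), length Σ = 7.805318

segments=10 loops=1 length=7.805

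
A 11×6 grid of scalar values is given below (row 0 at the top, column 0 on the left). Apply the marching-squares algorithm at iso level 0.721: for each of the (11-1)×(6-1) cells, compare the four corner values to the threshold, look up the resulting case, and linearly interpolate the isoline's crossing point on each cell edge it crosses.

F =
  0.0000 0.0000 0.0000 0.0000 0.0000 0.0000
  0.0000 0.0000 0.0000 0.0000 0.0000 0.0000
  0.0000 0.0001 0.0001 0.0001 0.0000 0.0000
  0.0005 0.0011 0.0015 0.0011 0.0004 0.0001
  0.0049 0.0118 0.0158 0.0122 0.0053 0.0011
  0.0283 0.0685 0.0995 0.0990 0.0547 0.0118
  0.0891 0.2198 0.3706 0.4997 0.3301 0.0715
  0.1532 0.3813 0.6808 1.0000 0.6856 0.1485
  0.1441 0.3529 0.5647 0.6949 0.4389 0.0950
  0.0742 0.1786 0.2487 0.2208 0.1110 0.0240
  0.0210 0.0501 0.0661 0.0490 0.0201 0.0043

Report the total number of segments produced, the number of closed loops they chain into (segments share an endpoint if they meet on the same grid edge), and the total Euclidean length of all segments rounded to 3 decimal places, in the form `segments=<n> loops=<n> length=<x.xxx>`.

segments=4 loops=1 length=4.624

cell (6,2): code 0100 → (6.442,3.000)–(7.000,2.126)
cell (6,3): code 1000 → (7.000,3.887)–(6.442,3.000)
cell (7,2): code 0010 → (7.000,2.126)–(7.914,3.000)
cell (7,3): code 0001 → (7.914,3.000)–(7.000,3.887)
total: 4 segments, chained into 1 closed loop(s), length Σ = 4.624135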